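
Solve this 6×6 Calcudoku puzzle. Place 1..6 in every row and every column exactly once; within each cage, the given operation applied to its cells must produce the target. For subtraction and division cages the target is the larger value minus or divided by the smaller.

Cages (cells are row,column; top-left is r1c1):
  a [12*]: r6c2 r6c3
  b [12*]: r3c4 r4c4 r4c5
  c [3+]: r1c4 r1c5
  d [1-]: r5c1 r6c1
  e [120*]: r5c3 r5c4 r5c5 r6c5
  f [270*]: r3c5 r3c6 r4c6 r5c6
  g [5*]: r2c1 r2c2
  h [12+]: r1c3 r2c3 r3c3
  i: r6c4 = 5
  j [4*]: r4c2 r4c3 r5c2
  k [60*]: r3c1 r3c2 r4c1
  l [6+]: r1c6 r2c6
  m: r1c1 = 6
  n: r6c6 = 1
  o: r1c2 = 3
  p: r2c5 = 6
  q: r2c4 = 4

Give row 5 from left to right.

Cage m is a single given cell; hence r1c1 = 6.
Cage o is a single given cell, leaving r1c2 = 3.
Cage q is a single given cell, which forces r2c4 = 4.
Cage p is a single given cell, so r2c5 = 6.
Cage f needs product 270, which forces r3c5 = 3.
Cage i is a single given cell, which forces r6c4 = 5.
Cage n is given, so r6c6 = 1.
Cage l's pair has sum 6; hence r1c6 = 4.
Cage l's pair has sum 6, which forces r2c6 = 2.
In row 1, 5 can only go at r1c3, so r1c3 = 5.
Cage e has product 120, leaving r5c5 = 5.
In row 2, 3 can only go at r2c3, so r2c3 = 3.
Cage h needs sum 12; hence r3c3 = 4.
Cage k needs product 60, which forces r3c2 = 6.
6 is placed in row 3, leaving r3c6 = 5.
Column 2 now contains 6; hence r6c2 = 2.
Row 6 now contains 2, leaving r6c3 = 6.
Row 6 now contains 2, which forces r6c5 = 4.
Row 3 now contains 5, so r3c1 = 2.
Row 3 now contains 2, so r3c4 = 1.
Cage k needs product 60; hence r4c1 = 5.
Cage j needs product 4, which forces r4c2 = 4.
Cage j has product 4, so r4c3 = 1.
Row 4 already has 1, so r4c5 = 2.
2 is placed in column 1, which forces r5c1 = 4.
Column 2 already has 2; hence r5c2 = 1.
Column 3 already has 1, which forces r5c3 = 2.
4 is placed in row 6, which forces r6c1 = 3.
Column 4 already has 1, leaving r1c4 = 2.
Column 5 already has 2; hence r1c5 = 1.
5 is placed in column 1, leaving r2c1 = 1.
Column 2 already has 1, which forces r2c2 = 5.
The 3 cells of cage b must have product 12, leaving r4c4 = 6.
Row 4 now contains 6, which forces r4c6 = 3.
The 4 cells of cage e must have product 120, leaving r5c4 = 3.
Column 6 already has 3, so r5c6 = 6.
The full grid is 6 3 5 2 1 4 / 1 5 3 4 6 2 / 2 6 4 1 3 5 / 5 4 1 6 2 3 / 4 1 2 3 5 6 / 3 2 6 5 4 1.

4 1 2 3 5 6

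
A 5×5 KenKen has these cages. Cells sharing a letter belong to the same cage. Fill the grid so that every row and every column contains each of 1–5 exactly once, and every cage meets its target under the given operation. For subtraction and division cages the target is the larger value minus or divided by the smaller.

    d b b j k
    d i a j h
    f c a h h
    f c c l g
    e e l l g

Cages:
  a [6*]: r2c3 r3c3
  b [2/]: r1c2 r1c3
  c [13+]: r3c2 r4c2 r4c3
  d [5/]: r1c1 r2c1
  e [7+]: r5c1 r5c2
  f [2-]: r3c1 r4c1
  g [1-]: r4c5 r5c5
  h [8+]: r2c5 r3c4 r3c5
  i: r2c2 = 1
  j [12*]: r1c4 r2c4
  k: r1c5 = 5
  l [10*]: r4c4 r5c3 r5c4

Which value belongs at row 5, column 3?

K is a freebie, which forces r1c5 = 5.
Cage i is a single given cell, so r2c2 = 1.
Row 1 now contains 5, so r1c1 = 1.
Row 2 now contains 1; hence r2c1 = 5.
Row 1 needs a 3, and only r1c4 is open for it.
Column 4 already has 3, leaving r2c4 = 4.
In row 3, 3 can only go at r3c3, so r3c3 = 3.
Column 3 now contains 3, so r2c3 = 2.
2 is placed in row 2, leaving r2c5 = 3.
Cage b's pair has quotient 2, which forces r1c2 = 2.
Column 3 now contains 2, leaving r1c3 = 4.
Cage h needs sum 8, leaving r3c4 = 1.
Cage h needs sum 8, which forces r3c5 = 4.
Column 3 now contains 4; hence r4c3 = 5.
Row 4 already has 5, leaving r4c4 = 2.
Row 4 now contains 2, leaving r4c5 = 1.
5 is placed in column 3, so r5c3 = 1.
Column 4 already has 2, so r5c4 = 5.
1 is placed in column 5, so r5c5 = 2.
Row 3 now contains 4, leaving r3c1 = 2.
Row 3 now contains 4, leaving r3c2 = 5.
Row 4 now contains 2, leaving r4c1 = 4.
Row 4 already has 5, leaving r4c2 = 3.
Column 1 now contains 4, so r5c1 = 3.
3 is placed in column 2; hence r5c2 = 4.
The full grid is 1 2 4 3 5 / 5 1 2 4 3 / 2 5 3 1 4 / 4 3 5 2 1 / 3 4 1 5 2.

1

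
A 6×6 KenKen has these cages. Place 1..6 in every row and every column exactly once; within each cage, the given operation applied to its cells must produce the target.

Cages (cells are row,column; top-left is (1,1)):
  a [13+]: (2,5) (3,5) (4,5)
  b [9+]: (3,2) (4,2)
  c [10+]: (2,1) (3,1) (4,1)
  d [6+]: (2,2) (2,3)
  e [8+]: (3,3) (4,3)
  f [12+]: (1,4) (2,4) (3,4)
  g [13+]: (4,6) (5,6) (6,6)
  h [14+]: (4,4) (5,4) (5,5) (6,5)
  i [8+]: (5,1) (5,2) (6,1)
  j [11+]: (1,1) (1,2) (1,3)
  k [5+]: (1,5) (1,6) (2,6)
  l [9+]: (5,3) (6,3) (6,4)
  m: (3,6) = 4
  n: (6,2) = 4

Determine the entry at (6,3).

M is a freebie, leaving (3,6) = 4.
N is a freebie, leaving (6,2) = 4.
Column 6 needs a 3, and only (1,6) is open for it.
Cage k needs sum 5; hence (1,5) = 1.
Cage k has sum 5, leaving (2,6) = 1.
Cage d needs two cells with sum 6, which forces (2,2) = 2.
Cage d needs two cells with sum 6, so (2,3) = 4.
Cage j needs sum 11, which forces (1,1) = 4.
Column 2 already has 2, which forces (1,2) = 5.
Cage j needs sum 11, leaving (1,3) = 2.
Row 1 now contains 5; hence (1,4) = 6.
Cage f has sum 12; hence (2,4) = 5.
Cage f needs sum 12, leaving (3,4) = 1.
Row 4 needs a 1, and only (4,1) is open for it.
Row 3 needs a 2, and only (3,5) is open for it.
Cage a needs sum 13, so (2,5) = 6.
Cage a needs sum 13, so (4,5) = 5.
5 is placed in column 5, leaving (6,5) = 3.
Row 2 already has 6, so (2,1) = 3.
Cage c needs sum 10; hence (3,1) = 6.
Row 3 now contains 6; hence (3,2) = 3.
Cage e needs two cells with sum 8, which forces (3,3) = 5.
Column 2 now contains 3, so (4,2) = 6.
Row 4 now contains 5, which forces (4,3) = 3.
Cage h needs sum 14, leaving (4,4) = 4.
6 is placed in row 4, which forces (4,6) = 2.
Cage i needs sum 8, so (5,2) = 1.
Row 5 already has 1; hence (5,3) = 6.
Cage h has sum 14, which forces (5,4) = 3.
Column 5 now contains 3; hence (5,5) = 4.
6 is placed in row 5, so (5,6) = 5.
Column 3 already has 6, so (6,3) = 1.
Row 6 now contains 3, so (6,4) = 2.
5 is placed in column 6, which forces (6,6) = 6.
5 is placed in row 5, so (5,1) = 2.
Row 6 already has 2, so (6,1) = 5.
Completed grid: 4 5 2 6 1 3 / 3 2 4 5 6 1 / 6 3 5 1 2 4 / 1 6 3 4 5 2 / 2 1 6 3 4 5 / 5 4 1 2 3 6.

1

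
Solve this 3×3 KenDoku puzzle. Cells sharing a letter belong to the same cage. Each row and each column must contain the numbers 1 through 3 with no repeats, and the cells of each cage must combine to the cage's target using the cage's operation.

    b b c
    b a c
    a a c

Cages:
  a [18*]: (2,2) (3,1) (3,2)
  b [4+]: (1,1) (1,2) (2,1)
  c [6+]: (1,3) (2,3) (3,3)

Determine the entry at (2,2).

3

Cage b needs sum 4, which forces (1,1) = 2.
The 3 cells of cage b must have sum 4, so (1,2) = 1.
Row 1 now contains 1, leaving (1,3) = 3.
Cage b needs sum 4, leaving (2,1) = 1.
Cage a needs product 18, leaving (2,2) = 3.
Row 2 already has 1; hence (2,3) = 2.
Cage a needs product 18; hence (3,1) = 3.
The 3 cells of cage a must have product 18; hence (3,2) = 2.
Column 3 now contains 2, leaving (3,3) = 1.
The full grid is 2 1 3 / 1 3 2 / 3 2 1.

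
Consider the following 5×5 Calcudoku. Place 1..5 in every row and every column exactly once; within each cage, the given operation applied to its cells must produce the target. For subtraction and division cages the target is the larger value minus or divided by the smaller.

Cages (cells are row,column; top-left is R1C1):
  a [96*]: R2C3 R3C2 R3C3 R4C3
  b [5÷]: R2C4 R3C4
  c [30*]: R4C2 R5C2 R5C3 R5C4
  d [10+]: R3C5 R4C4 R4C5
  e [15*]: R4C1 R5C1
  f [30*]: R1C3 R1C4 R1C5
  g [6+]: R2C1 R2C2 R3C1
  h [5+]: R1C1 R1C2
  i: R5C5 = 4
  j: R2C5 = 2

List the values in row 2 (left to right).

1 3 4 5 2

Cage j is a single given cell, leaving R2C5 = 2.
Cage a has product 96, leaving R3C2 = 4.
I is a freebie; hence R5C5 = 4.
Row 1 needs a 1, and only R1C2 is open for it.
Cage h needs two cells with sum 5; hence R1C1 = 4.
Cage g needs sum 6, so R2C1 = 1.
Column 2 already has 1, leaving R2C2 = 3.
Row 2 already has 3, which forces R2C3 = 4.
1 is placed in row 2; hence R2C4 = 5.
Cage g has sum 6, so R3C1 = 2.
Row 3 now contains 2, so R3C3 = 3.
5 is placed in column 4, which forces R3C4 = 1.
Row 3 now contains 1, so R3C5 = 5.
3 is placed in column 3, so R4C3 = 2.
Row 4 now contains 2, which forces R4C4 = 4.
2 is placed in column 3, which forces R1C3 = 5.
Cage f has product 30, so R1C4 = 2.
5 is placed in column 5, which forces R1C5 = 3.
Row 4 now contains 2, leaving R4C2 = 5.
Cage d needs sum 10, leaving R4C5 = 1.
Cage c needs product 30, leaving R5C2 = 2.
Cage c needs product 30, leaving R5C3 = 1.
Cage c needs product 30, so R5C4 = 3.
Row 4 now contains 5, leaving R4C1 = 3.
Row 5 now contains 3, so R5C1 = 5.
Filled in: 4 1 5 2 3 / 1 3 4 5 2 / 2 4 3 1 5 / 3 5 2 4 1 / 5 2 1 3 4.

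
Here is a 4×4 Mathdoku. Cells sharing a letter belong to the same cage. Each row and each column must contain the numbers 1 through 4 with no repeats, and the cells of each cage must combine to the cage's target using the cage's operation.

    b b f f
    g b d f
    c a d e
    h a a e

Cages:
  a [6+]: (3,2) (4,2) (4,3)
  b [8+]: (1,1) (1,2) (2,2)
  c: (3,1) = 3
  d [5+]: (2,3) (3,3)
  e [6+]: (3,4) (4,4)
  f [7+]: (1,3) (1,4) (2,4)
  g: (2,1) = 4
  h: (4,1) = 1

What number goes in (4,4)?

Cage g is a single given cell, which forces (2,1) = 4.
Cage c is a single given cell, which forces (3,1) = 3.
H is a freebie, which forces (4,1) = 1.
Column 1 now contains 1, which forces (1,1) = 2.
Cage b has sum 8, so (1,2) = 4.
Cage b needs sum 8, so (2,2) = 2.
Cage a has sum 6, which forces (3,2) = 1.
Column 2 already has 2; hence (4,2) = 3.
Row 4 now contains 3, which forces (4,3) = 2.
Row 4 now contains 2, so (4,4) = 4.
Cage f needs sum 7, leaving (1,3) = 3.
Cage f has sum 7, so (1,4) = 1.
The two cells of cage d must have sum 5, leaving (2,3) = 1.
The 3 cells of cage f must have sum 7, so (2,4) = 3.
2 is placed in column 3, which forces (3,3) = 4.
4 is placed in column 4, leaving (3,4) = 2.
Filled in: 2 4 3 1 / 4 2 1 3 / 3 1 4 2 / 1 3 2 4.

4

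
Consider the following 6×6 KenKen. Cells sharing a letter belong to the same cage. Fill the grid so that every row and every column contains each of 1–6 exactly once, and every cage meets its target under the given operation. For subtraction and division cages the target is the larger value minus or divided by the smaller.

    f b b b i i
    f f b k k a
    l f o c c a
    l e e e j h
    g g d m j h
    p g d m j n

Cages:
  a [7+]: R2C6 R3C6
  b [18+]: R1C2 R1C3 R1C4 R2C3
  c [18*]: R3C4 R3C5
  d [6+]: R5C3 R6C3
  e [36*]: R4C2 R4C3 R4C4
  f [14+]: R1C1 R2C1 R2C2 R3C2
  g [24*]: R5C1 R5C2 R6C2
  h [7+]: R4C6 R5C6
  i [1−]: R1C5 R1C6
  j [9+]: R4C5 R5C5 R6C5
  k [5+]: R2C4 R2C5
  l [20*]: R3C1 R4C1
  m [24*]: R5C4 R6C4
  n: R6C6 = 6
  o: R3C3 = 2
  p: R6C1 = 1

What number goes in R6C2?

2

O is a freebie; hence R3C3 = 2.
P is a freebie; hence R6C1 = 1.
Cage n is given, leaving R6C6 = 6.
The two cells of cage d must have sum 6, leaving R5C3 = 1.
Cage m's pair has product 24, so R5C4 = 6.
Cage d needs two cells with sum 6; hence R6C3 = 5.
Row 6 already has 6, leaving R6C4 = 4.
6 is placed in column 4, so R3C4 = 3.
Cage c needs two cells with product 18, so R3C5 = 6.
Column 4 now contains 3, so R4C4 = 2.
2 is placed in column 4, so R1C4 = 5.
2 is placed in column 4, which forces R2C4 = 1.
Cage k needs two cells with sum 5; hence R2C5 = 4.
The 3 cells of cage j must have sum 9, leaving R4C5 = 1.
The 3 cells of cage j must have sum 9, so R5C5 = 5.
Cage j has sum 9, leaving R6C5 = 3.
3 is placed in column 5, so R1C5 = 2.
Row 6 now contains 3, which forces R6C2 = 2.
The only place for 1 in row 1 is R1C6.
Row 2 needs a 5, and only R2C2 is open for it.
Cage f needs sum 14, so R2C1 = 2.
Row 2 now contains 2, which forces R2C6 = 3.
Row 2 now contains 3, so R2C3 = 6.
Cage a needs two cells with sum 7, which forces R3C6 = 4.
Column 3 already has 6, which forces R4C3 = 3.
Cage h needs two cells with sum 7, which forces R4C6 = 5.
Cage h needs two cells with sum 7, so R5C6 = 2.
Cage f needs sum 14, which forces R1C1 = 6.
Cage b has sum 18, leaving R1C2 = 3.
Column 3 already has 3; hence R1C3 = 4.
Row 3 already has 4, so R3C1 = 5.
Row 3 already has 4, leaving R3C2 = 1.
Row 4 already has 5, so R4C1 = 4.
Row 4 already has 3, so R4C2 = 6.
4 is placed in column 1, which forces R5C1 = 3.
Column 2 already has 3, which forces R5C2 = 4.
The full grid is 6 3 4 5 2 1 / 2 5 6 1 4 3 / 5 1 2 3 6 4 / 4 6 3 2 1 5 / 3 4 1 6 5 2 / 1 2 5 4 3 6.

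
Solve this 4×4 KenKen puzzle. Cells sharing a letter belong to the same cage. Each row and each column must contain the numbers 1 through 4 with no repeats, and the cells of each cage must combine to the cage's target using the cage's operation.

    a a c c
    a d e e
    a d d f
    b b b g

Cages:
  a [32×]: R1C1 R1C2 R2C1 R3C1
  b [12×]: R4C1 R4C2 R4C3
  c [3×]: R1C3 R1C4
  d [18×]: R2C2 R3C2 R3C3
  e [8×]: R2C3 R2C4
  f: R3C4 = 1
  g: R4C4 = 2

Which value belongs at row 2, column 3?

2

The 4 cells of cage a must have product 32; hence R1C2 = 4.
Cage d has product 18, leaving R2C2 = 3.
Cage d needs product 18; hence R3C2 = 2.
The 3 cells of cage d must have product 18, which forces R3C3 = 3.
Cage f is given, so R3C4 = 1.
3 is placed in column 2, leaving R4C2 = 1.
Row 4 already has 1, so R4C3 = 4.
G is a freebie, which forces R4C4 = 2.
Column 3 now contains 3, leaving R1C3 = 1.
1 is placed in column 4, which forces R1C4 = 3.
Column 3 already has 4; hence R2C3 = 2.
Column 4 now contains 2, so R2C4 = 4.
Row 3 now contains 1, so R3C1 = 4.
Row 4 already has 4, which forces R4C1 = 3.
Row 1 now contains 1, leaving R1C1 = 2.
2 is placed in row 2, so R2C1 = 1.
The full grid is 2 4 1 3 / 1 3 2 4 / 4 2 3 1 / 3 1 4 2.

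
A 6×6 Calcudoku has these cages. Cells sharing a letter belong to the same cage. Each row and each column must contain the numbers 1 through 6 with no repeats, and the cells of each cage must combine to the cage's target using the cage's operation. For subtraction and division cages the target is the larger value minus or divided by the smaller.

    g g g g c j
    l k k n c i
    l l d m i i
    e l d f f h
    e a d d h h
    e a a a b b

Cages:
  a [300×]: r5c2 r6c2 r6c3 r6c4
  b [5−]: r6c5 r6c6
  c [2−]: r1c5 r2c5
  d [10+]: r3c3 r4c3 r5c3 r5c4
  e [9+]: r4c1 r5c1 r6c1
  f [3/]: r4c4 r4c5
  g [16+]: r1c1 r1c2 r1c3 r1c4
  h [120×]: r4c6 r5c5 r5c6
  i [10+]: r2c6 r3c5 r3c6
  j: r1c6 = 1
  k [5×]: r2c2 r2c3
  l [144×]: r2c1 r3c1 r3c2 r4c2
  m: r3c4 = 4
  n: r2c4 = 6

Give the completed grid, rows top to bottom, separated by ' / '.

5 3 6 2 4 1 / 4 1 5 6 2 3 / 3 6 1 4 5 2 / 6 2 4 1 3 5 / 1 5 2 3 6 4 / 2 4 3 5 1 6

Cage j is a single given cell, so r1c6 = 1.
Cage n is given; hence r2c4 = 6.
Cage m is a single given cell, so r3c4 = 4.
Cage a needs product 300; hence r5c2 = 5.
Column 6 already has 1, which forces r6c6 = 6.
Column 2 already has 5, leaving r2c2 = 1.
Cage k's pair has product 5; hence r2c3 = 5.
The 3 cells of cage h must have product 120, leaving r4c6 = 5.
Cage h needs product 120, which forces r5c5 = 6.
6 is placed in column 6, so r5c6 = 4.
Row 6 already has 6, so r6c5 = 1.
Cage i has sum 10, so r3c5 = 5.
Cage f's pair has quotient 3; hence r4c4 = 1.
Column 5 now contains 1, so r4c5 = 3.
The 4 cells of cage a must have product 300; hence r6c4 = 5.
Cage g needs sum 16; hence r1c1 = 5.
Cage d has sum 10, leaving r4c3 = 4.
Column 3 already has 4, leaving r6c3 = 3.
The 4 cells of cage d must have sum 10, so r5c4 = 3.
Row 6 now contains 3, so r6c2 = 4.
The 4 cells of cage g must have sum 16, leaving r1c2 = 3.
Cage g has sum 16, so r1c3 = 6.
Column 4 now contains 3; hence r1c4 = 2.
Row 1 already has 2; hence r1c5 = 4.
4 is placed in column 5; hence r2c5 = 2.
Row 2 already has 2, which forces r2c6 = 3.
Column 6 now contains 3, which forces r3c6 = 2.
The 3 cells of cage e must have sum 9, so r4c1 = 6.
Row 4 already has 6, so r4c2 = 2.
Row 5 already has 3, which forces r5c1 = 1.
Row 5 already has 1, which forces r5c3 = 2.
4 is placed in row 6; hence r6c1 = 2.
Row 2 already has 2, so r2c1 = 4.
Column 1 already has 6; hence r3c1 = 3.
2 is placed in row 3, leaving r3c2 = 6.
2 is placed in row 3, which forces r3c3 = 1.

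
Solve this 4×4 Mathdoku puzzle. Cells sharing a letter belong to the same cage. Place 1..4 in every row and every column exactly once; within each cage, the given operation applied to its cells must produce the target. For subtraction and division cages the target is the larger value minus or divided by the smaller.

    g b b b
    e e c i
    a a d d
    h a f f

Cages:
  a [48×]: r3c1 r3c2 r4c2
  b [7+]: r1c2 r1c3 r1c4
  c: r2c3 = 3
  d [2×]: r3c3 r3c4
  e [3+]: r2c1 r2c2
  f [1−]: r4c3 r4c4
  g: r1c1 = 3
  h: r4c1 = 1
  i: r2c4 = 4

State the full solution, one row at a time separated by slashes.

G is a freebie, so r1c1 = 3.
Cage c is given, so r2c3 = 3.
Cage i is a single given cell, which forces r2c4 = 4.
The 3 cells of cage a must have product 48; hence r3c1 = 4.
The 3 cells of cage a must have product 48, which forces r3c2 = 3.
Cage h is a single given cell; hence r4c1 = 1.
Cage a needs product 48; hence r4c2 = 4.
4 is placed in row 4, which forces r4c3 = 2.
Row 4 already has 2, leaving r4c4 = 3.
Cage b needs sum 7, so r1c3 = 4.
1 is placed in column 1, leaving r2c1 = 2.
Cage e needs two cells with sum 3, leaving r2c2 = 1.
Column 3 already has 2, so r3c3 = 1.
Cage d needs two cells with product 2, which forces r3c4 = 2.
1 is placed in column 2, which forces r1c2 = 2.
Column 4 now contains 2, leaving r1c4 = 1.

3 2 4 1 / 2 1 3 4 / 4 3 1 2 / 1 4 2 3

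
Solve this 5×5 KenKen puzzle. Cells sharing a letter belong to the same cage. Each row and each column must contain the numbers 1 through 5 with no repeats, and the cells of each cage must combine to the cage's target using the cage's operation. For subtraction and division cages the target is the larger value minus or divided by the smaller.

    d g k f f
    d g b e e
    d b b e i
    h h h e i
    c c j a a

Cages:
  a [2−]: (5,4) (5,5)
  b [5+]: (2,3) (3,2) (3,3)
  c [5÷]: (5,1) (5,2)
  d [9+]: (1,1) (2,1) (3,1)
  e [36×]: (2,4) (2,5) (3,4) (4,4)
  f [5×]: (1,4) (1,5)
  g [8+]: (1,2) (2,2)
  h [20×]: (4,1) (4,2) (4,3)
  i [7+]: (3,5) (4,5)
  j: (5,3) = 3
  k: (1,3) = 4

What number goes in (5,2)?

1

Cage k is a single given cell; hence (1,3) = 4.
Cage e needs product 36, which forces (2,5) = 3.
J is a freebie, which forces (5,3) = 3.
Cage g's pair has sum 8, leaving (1,2) = 3.
Row 2 now contains 3, so (2,2) = 5.
Cage b has sum 5, so (2,3) = 2.
Cage b has sum 5, so (3,2) = 2.
Column 3 already has 3, which forces (3,3) = 1.
Row 3 already has 2, so (3,5) = 5.
Column 3 already has 1, leaving (4,3) = 5.
Column 5 already has 5, so (4,5) = 2.
Column 2 now contains 5, leaving (5,2) = 1.
Column 5 now contains 2, leaving (5,5) = 4.
Cage f needs two cells with product 5; hence (1,4) = 5.
Column 5 already has 5, so (1,5) = 1.
Cage d needs sum 9, so (3,1) = 3.
Row 3 now contains 3; hence (3,4) = 4.
The 3 cells of cage h must have product 20, leaving (4,1) = 1.
Column 2 now contains 1, so (4,2) = 4.
Row 4 already has 1, which forces (4,4) = 3.
1 is placed in row 5, leaving (5,1) = 5.
4 is placed in row 5; hence (5,4) = 2.
Row 1 now contains 5, so (1,1) = 2.
1 is placed in column 1; hence (2,1) = 4.
4 is placed in column 4; hence (2,4) = 1.
Filled in: 2 3 4 5 1 / 4 5 2 1 3 / 3 2 1 4 5 / 1 4 5 3 2 / 5 1 3 2 4.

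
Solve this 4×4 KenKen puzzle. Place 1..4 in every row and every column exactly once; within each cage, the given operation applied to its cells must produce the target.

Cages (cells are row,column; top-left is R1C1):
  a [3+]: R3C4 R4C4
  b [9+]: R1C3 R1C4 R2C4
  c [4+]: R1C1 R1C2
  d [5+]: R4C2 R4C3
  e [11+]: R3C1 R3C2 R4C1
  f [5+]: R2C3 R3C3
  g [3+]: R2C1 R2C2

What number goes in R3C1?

The 3 cells of cage e must have sum 11, leaving R3C1 = 3.
Cage e needs sum 11, which forces R3C2 = 4.
Cage e needs sum 11, so R4C1 = 4.
Column 1 now contains 3, which forces R1C1 = 1.
Cage c's pair has sum 4, leaving R1C2 = 3.
Column 1 already has 1, which forces R2C1 = 2.
2 is placed in row 2, so R2C2 = 1.
Column 2 already has 3, leaving R4C2 = 2.
Row 4 already has 2; hence R4C3 = 3.
Row 4 already has 2, which forces R4C4 = 1.
3 is placed in column 3, which forces R2C3 = 4.
Cage b has sum 9, which forces R2C4 = 3.
Cage f needs two cells with sum 5, which forces R3C3 = 1.
Column 4 already has 1; hence R3C4 = 2.
4 is placed in column 3, so R1C3 = 2.
2 is placed in column 4, which forces R1C4 = 4.
Filled in: 1 3 2 4 / 2 1 4 3 / 3 4 1 2 / 4 2 3 1.

3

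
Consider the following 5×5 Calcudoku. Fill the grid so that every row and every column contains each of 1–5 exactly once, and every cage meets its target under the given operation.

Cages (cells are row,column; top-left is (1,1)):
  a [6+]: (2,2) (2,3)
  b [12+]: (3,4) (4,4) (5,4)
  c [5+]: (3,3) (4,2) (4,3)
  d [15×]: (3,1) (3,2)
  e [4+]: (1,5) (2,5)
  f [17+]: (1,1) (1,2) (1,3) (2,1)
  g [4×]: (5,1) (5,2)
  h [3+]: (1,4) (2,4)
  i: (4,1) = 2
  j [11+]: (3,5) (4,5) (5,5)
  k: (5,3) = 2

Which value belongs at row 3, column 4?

The 4 cells of cage f must have sum 17, which forces (2,1) = 5.
5 is placed in column 1; hence (3,1) = 3.
Row 3 now contains 3, which forces (3,2) = 5.
Row 3 now contains 5, so (3,4) = 4.
Row 3 now contains 4, leaving (3,5) = 2.
Cage i is given, leaving (4,1) = 2.
2 is placed in row 4, leaving (4,2) = 1.
Row 4 now contains 1, so (4,3) = 3.
3 is placed in row 4; hence (4,4) = 5.
Row 4 already has 5, so (4,5) = 4.
Column 2 already has 1, so (5,2) = 4.
K is a freebie; hence (5,3) = 2.
Column 4 now contains 5, so (5,4) = 3.
Column 5 already has 4, leaving (5,5) = 5.
Column 1 now contains 3, which forces (1,1) = 4.
Column 2 already has 4, so (1,2) = 3.
Cage f has sum 17, leaving (1,3) = 5.
Row 1 now contains 3; hence (1,5) = 1.
Column 2 already has 4, so (2,2) = 2.
Cage a needs two cells with sum 6; hence (2,3) = 4.
2 is placed in row 2, which forces (2,4) = 1.
1 is placed in column 5, so (2,5) = 3.
Row 3 now contains 2; hence (3,3) = 1.
4 is placed in row 5, so (5,1) = 1.
1 is placed in row 1, which forces (1,4) = 2.
Completed grid: 4 3 5 2 1 / 5 2 4 1 3 / 3 5 1 4 2 / 2 1 3 5 4 / 1 4 2 3 5.

4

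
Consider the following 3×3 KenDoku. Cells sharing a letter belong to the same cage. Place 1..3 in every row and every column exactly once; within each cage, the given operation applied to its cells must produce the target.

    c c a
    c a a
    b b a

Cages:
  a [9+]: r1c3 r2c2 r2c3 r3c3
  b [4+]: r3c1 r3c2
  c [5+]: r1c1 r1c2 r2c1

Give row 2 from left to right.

2 3 1

The 4 cells of cage a must have sum 9, leaving r2c2 = 3.
Column 2 already has 3, so r3c2 = 1.
Cage c needs sum 5, so r1c1 = 1.
Column 2 already has 1, leaving r1c2 = 2.
2 is placed in row 1, so r1c3 = 3.
Cage c has sum 5; hence r2c1 = 2.
2 is placed in row 2; hence r2c3 = 1.
1 is placed in row 3; hence r3c1 = 3.
Column 3 now contains 3; hence r3c3 = 2.
Filled in: 1 2 3 / 2 3 1 / 3 1 2.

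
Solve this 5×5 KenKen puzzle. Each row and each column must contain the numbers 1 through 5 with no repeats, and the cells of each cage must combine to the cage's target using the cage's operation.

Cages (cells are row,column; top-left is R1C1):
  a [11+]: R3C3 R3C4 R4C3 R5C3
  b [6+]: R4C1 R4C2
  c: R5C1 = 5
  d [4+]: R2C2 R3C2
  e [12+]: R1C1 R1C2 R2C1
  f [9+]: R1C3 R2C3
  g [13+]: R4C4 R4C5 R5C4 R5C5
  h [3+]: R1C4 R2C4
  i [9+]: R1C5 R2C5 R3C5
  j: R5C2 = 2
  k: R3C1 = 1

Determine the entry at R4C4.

3

Cage k is given, leaving R3C1 = 1.
1 is placed in row 3, leaving R3C2 = 3.
C is a freebie; hence R5C1 = 5.
Cage j is a single given cell, leaving R5C2 = 2.
Cage e needs sum 12, which forces R1C2 = 5.
Row 1 already has 5, which forces R1C3 = 4.
Column 2 now contains 3, so R2C2 = 1.
Column 3 already has 4, leaving R2C3 = 5.
Row 2 now contains 1, which forces R2C4 = 2.
5 is placed in column 3, which forces R3C3 = 2.
Cage b needs two cells with sum 6, so R4C1 = 2.
The two cells of cage b must have sum 6, so R4C2 = 4.
Row 1 now contains 4, leaving R1C1 = 3.
Column 4 now contains 2, so R1C4 = 1.
Row 1 already has 1, which forces R1C5 = 2.
Cage e needs sum 12; hence R2C1 = 4.
The 3 cells of cage i must have sum 9, which forces R2C5 = 3.
Cage a has sum 11, so R3C4 = 5.
Row 3 already has 5, leaving R3C5 = 4.
Column 4 now contains 5, so R4C4 = 3.
Column 4 already has 3; hence R5C4 = 4.
4 is placed in column 5, which forces R5C5 = 1.
3 is placed in row 4, so R4C3 = 1.
Column 5 already has 1; hence R4C5 = 5.
1 is placed in row 5, which forces R5C3 = 3.
The full grid is 3 5 4 1 2 / 4 1 5 2 3 / 1 3 2 5 4 / 2 4 1 3 5 / 5 2 3 4 1.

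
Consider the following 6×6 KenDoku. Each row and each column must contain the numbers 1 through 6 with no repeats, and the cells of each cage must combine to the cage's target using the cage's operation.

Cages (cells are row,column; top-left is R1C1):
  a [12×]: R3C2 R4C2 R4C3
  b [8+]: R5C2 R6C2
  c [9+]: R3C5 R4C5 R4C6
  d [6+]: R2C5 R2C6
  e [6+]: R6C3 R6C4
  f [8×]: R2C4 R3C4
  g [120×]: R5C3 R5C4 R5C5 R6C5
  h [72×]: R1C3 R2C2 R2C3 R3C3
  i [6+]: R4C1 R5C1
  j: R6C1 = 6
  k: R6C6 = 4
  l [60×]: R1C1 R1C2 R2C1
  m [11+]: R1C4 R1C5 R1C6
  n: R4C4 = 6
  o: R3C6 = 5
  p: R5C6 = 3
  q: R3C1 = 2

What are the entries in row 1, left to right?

4 5 1 3 2 6

Q is a freebie, which forces R3C1 = 2.
Row 3 now contains 2, so R3C4 = 4.
Cage o is given; hence R3C6 = 5.
Cage n is a single given cell, so R4C4 = 6.
P is a freebie, leaving R5C6 = 3.
Cage j is a single given cell, leaving R6C1 = 6.
K is a freebie, so R6C6 = 4.
Column 4 now contains 4, which forces R2C4 = 2.
Row 2 already has 2, leaving R2C6 = 1.
Column 6 already has 1, leaving R4C6 = 2.
Column 6 now contains 2, which forces R1C6 = 6.
Cage d's pair has sum 6, so R2C5 = 5.
Cage g has product 120, so R5C4 = 5.
5 is placed in column 4, so R6C4 = 1.
Column 4 now contains 1, so R1C4 = 3.
The 3 cells of cage m must have sum 11, which forces R1C5 = 2.
The two cells of cage i must have sum 6, leaving R4C1 = 5.
Row 5 now contains 5; hence R5C1 = 1.
Row 5 now contains 5, so R5C2 = 6.
Row 5 already has 6, leaving R5C5 = 4.
Cage b's pair has sum 8, leaving R6C2 = 2.
Row 6 now contains 1, which forces R6C3 = 5.
2 is placed in column 5, so R6C5 = 3.
Column 1 now contains 5; hence R1C1 = 4.
The 3 cells of cage l must have product 60, which forces R1C2 = 5.
Row 1 already has 4, so R1C3 = 1.
Cage l has product 60, leaving R2C1 = 3.
Row 2 already has 3, so R2C2 = 4.
Row 2 now contains 4, which forces R2C3 = 6.
Column 3 already has 6, leaving R3C3 = 3.
Column 5 already has 3, leaving R3C5 = 6.
Column 3 already has 3, leaving R4C3 = 4.
Column 5 already has 4, which forces R4C5 = 1.
4 is placed in row 5, leaving R5C3 = 2.
3 is placed in row 3, which forces R3C2 = 1.
Row 4 already has 1, leaving R4C2 = 3.
The full grid is 4 5 1 3 2 6 / 3 4 6 2 5 1 / 2 1 3 4 6 5 / 5 3 4 6 1 2 / 1 6 2 5 4 3 / 6 2 5 1 3 4.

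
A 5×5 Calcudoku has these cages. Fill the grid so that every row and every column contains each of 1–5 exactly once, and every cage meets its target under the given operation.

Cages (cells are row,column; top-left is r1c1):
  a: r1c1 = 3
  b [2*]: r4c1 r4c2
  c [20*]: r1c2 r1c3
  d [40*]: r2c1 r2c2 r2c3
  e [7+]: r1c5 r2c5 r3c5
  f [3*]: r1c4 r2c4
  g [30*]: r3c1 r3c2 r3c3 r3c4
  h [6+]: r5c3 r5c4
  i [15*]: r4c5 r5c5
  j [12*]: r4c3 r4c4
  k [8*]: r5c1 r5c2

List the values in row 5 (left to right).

4 2 1 5 3

Cage a is a single given cell, so r1c1 = 3.
3 is placed in row 1, which forces r1c4 = 1.
1 is placed in column 4, so r2c4 = 3.
Column 4 already has 3; hence r4c4 = 4.
Row 4 now contains 4, which forces r4c3 = 3.
3 is placed in row 4; hence r4c5 = 5.
Column 5 now contains 5, so r5c5 = 3.
Cage g needs product 30, leaving r3c2 = 3.
In row 1, 2 can only go at r1c5, so r1c5 = 2.
The only place for 1 in row 2 is r2c5.
Column 5 already has 1, which forces r3c5 = 4.
Row 5 needs a 1, and only r5c3 is open for it.
Cage g has product 30, leaving r3c1 = 1.
1 is placed in column 1, leaving r4c1 = 2.
Row 4 now contains 2, leaving r4c2 = 1.
Column 1 now contains 2; hence r5c1 = 4.
4 is placed in row 5; hence r5c2 = 2.
The two cells of cage h must have sum 6; hence r5c4 = 5.
Column 1 already has 4, so r2c1 = 5.
Cage d needs product 40, so r2c2 = 4.
The 3 cells of cage d must have product 40, so r2c3 = 2.
The 4 cells of cage g must have product 30; hence r3c3 = 5.
Column 4 now contains 5, leaving r3c4 = 2.
Column 2 already has 4, so r1c2 = 5.
Column 3 now contains 5, leaving r1c3 = 4.
Completed grid: 3 5 4 1 2 / 5 4 2 3 1 / 1 3 5 2 4 / 2 1 3 4 5 / 4 2 1 5 3.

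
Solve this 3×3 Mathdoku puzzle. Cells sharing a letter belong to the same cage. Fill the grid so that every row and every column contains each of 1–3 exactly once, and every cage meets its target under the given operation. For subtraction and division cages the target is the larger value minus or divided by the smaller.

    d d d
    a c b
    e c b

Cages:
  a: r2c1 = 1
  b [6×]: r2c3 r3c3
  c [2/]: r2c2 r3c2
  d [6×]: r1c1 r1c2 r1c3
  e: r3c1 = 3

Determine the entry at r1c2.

Cage a is given, so r2c1 = 1.
Row 2 now contains 1, leaving r2c2 = 2.
Row 2 already has 2, which forces r2c3 = 3.
Cage e is a single given cell, leaving r3c1 = 3.
Column 2 now contains 2, leaving r3c2 = 1.
Column 3 now contains 3, leaving r3c3 = 2.
Column 1 already has 3, leaving r1c1 = 2.
Column 2 now contains 1, so r1c2 = 3.
Column 3 already has 2, which forces r1c3 = 1.
Filled in: 2 3 1 / 1 2 3 / 3 1 2.

3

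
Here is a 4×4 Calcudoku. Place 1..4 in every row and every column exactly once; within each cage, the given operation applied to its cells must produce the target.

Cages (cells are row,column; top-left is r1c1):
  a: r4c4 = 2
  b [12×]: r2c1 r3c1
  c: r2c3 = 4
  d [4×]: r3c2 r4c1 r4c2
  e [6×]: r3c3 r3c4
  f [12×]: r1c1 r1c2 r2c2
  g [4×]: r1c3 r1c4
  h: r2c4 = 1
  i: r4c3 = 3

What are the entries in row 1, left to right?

C is a freebie, so r2c3 = 4.
H is a freebie, leaving r2c4 = 1.
Cage i is given, which forces r4c3 = 3.
A is a freebie, so r4c4 = 2.
Column 3 now contains 4, so r1c3 = 1.
1 is placed in column 4, leaving r1c4 = 4.
Row 2 now contains 4; hence r2c1 = 3.
Row 2 now contains 3, leaving r2c2 = 2.
Cage b's pair has product 12, which forces r3c1 = 4.
The 3 cells of cage d must have product 4, which forces r3c2 = 1.
Column 3 now contains 3; hence r3c3 = 2.
Column 4 already has 2, leaving r3c4 = 3.
Row 4 now contains 2, which forces r4c1 = 1.
Cage d needs product 4, so r4c2 = 4.
Row 1 already has 4, so r1c1 = 2.
Row 1 already has 4, leaving r1c2 = 3.
Filled in: 2 3 1 4 / 3 2 4 1 / 4 1 2 3 / 1 4 3 2.

2 3 1 4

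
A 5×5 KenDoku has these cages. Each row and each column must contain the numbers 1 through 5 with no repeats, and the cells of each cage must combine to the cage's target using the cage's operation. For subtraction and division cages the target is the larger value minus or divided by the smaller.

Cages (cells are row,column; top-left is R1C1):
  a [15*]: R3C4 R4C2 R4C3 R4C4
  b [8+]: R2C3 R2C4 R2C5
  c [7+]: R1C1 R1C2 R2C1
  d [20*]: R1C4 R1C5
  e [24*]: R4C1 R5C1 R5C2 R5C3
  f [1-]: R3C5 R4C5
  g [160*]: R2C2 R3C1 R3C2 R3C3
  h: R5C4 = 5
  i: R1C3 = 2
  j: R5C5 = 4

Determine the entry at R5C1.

Cage i is given, so R1C3 = 2.
The 4 cells of cage g must have product 160; hence R2C2 = 4.
The 4 cells of cage a must have product 15; hence R3C4 = 1.
Cage h is a single given cell, leaving R5C4 = 5.
J is a freebie, leaving R5C5 = 4.
5 is placed in column 4, leaving R1C4 = 4.
4 is placed in column 5, so R1C5 = 5.
The 3 cells of cage b must have sum 8, leaving R2C4 = 2.
Column 5 already has 5, so R2C5 = 1.
Cage e needs product 24; hence R4C1 = 4.
5 is placed in column 4; hence R4C4 = 3.
Row 4 now contains 3, so R4C5 = 2.
Row 1 already has 5, so R1C1 = 1.
Cage c needs sum 7, leaving R1C2 = 3.
Row 2 already has 1, which forces R2C1 = 3.
Row 2 already has 1, so R2C3 = 5.
Cage g needs product 160, leaving R3C3 = 4.
2 is placed in column 5, leaving R3C5 = 3.
Column 3 now contains 5, leaving R4C3 = 1.
Column 1 now contains 3, which forces R5C1 = 2.
Row 5 now contains 2, so R5C2 = 1.
Column 3 now contains 1; hence R5C3 = 3.
Column 1 now contains 2; hence R3C1 = 5.
Cage g has product 160, which forces R3C2 = 2.
1 is placed in row 4, which forces R4C2 = 5.
Filled in: 1 3 2 4 5 / 3 4 5 2 1 / 5 2 4 1 3 / 4 5 1 3 2 / 2 1 3 5 4.

2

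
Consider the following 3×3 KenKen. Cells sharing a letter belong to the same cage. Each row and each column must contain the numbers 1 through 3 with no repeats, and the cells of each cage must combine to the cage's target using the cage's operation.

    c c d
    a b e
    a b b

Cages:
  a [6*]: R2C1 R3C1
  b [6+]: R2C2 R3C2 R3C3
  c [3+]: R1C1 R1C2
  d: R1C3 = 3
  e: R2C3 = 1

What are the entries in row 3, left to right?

3 1 2

Cage d is given, so R1C3 = 3.
Cage e is a single given cell, leaving R2C3 = 1.
Column 3 already has 1, so R3C3 = 2.
The two cells of cage a must have product 6; hence R2C1 = 2.
Cage b needs sum 6, leaving R2C2 = 3.
2 is placed in row 3, so R3C1 = 3.
The 3 cells of cage b must have sum 6, which forces R3C2 = 1.
Column 1 now contains 2; hence R1C1 = 1.
Column 2 now contains 1, so R1C2 = 2.
The full grid is 1 2 3 / 2 3 1 / 3 1 2.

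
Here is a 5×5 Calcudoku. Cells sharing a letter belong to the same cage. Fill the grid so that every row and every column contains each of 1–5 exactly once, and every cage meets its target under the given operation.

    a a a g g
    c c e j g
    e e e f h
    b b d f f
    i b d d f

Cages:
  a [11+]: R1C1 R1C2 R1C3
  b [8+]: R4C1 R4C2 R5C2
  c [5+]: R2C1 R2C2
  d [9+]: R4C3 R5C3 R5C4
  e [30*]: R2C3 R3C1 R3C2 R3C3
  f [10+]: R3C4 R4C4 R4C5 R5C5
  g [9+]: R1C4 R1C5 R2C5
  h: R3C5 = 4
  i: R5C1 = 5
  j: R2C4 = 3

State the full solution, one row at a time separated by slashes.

2 4 5 1 3 / 4 1 2 3 5 / 1 5 3 2 4 / 3 2 4 5 1 / 5 3 1 4 2

Cage j is given, which forces R2C4 = 3.
Cage h is a single given cell; hence R3C5 = 4.
I is a freebie, so R5C1 = 5.
The only place for 1 in row 1 is R1C4.
Cage g needs sum 9, which forces R1C5 = 3.
Cage g has sum 9, leaving R2C5 = 5.
In row 2, 2 can only go at R2C3, so R2C3 = 2.
The only place for 2 in row 3 is R3C4.
Cage d has sum 9, which forces R4C3 = 4.
Column 4 already has 2, so R4C4 = 5.
Cage d needs sum 9, leaving R5C3 = 1.
Column 4 already has 2, leaving R5C4 = 4.
Row 5 already has 1; hence R5C5 = 2.
4 is placed in column 3; hence R1C3 = 5.
Column 3 already has 5, so R3C3 = 3.
Cage b has sum 8; hence R4C1 = 3.
Cage b has sum 8; hence R4C2 = 2.
2 is placed in column 5; hence R4C5 = 1.
Row 5 already has 2; hence R5C2 = 3.
Cage a needs sum 11, so R1C1 = 2.
Column 2 now contains 2, leaving R1C2 = 4.
Column 2 already has 4, leaving R2C2 = 1.
Row 3 now contains 3, so R3C1 = 1.
Cage e has product 30; hence R3C2 = 5.
1 is placed in row 2; hence R2C1 = 4.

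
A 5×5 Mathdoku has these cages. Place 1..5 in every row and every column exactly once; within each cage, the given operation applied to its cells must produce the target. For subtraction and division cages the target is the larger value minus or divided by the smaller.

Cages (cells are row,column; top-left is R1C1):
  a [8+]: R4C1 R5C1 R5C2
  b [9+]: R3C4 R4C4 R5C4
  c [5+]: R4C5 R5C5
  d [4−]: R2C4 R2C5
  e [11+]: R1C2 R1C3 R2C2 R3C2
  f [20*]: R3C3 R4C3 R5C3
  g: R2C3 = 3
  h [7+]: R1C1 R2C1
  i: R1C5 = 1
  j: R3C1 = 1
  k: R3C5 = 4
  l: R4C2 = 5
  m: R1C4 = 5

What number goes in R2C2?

Cage m is a single given cell, leaving R1C4 = 5.
Cage i is a single given cell, so R1C5 = 1.
Cage g is given, which forces R2C3 = 3.
5 is placed in column 4, so R2C4 = 1.
1 is placed in column 5, which forces R2C5 = 5.
Cage j is given, leaving R3C1 = 1.
K is a freebie, leaving R3C5 = 4.
L is a freebie; hence R4C2 = 5.
The two cells of cage h must have sum 7; hence R1C1 = 3.
Row 1 now contains 3, which forces R1C2 = 4.
Cage e has sum 11, leaving R1C3 = 2.
Cage h needs two cells with sum 7; hence R2C1 = 4.
4 is placed in column 2, so R2C2 = 2.
Column 2 now contains 2, so R3C2 = 3.
Row 3 already has 4, so R3C3 = 5.
Row 3 now contains 3, leaving R3C4 = 2.
4 is placed in column 1, leaving R4C1 = 2.
Row 4 now contains 2, so R4C5 = 3.
Column 1 now contains 2, leaving R5C1 = 5.
3 is placed in column 2, leaving R5C2 = 1.
Row 5 already has 1; hence R5C3 = 4.
4 is placed in row 5; hence R5C4 = 3.
Column 5 now contains 3; hence R5C5 = 2.
Column 3 already has 4, so R4C3 = 1.
Row 4 already has 3, so R4C4 = 4.
Completed grid: 3 4 2 5 1 / 4 2 3 1 5 / 1 3 5 2 4 / 2 5 1 4 3 / 5 1 4 3 2.

2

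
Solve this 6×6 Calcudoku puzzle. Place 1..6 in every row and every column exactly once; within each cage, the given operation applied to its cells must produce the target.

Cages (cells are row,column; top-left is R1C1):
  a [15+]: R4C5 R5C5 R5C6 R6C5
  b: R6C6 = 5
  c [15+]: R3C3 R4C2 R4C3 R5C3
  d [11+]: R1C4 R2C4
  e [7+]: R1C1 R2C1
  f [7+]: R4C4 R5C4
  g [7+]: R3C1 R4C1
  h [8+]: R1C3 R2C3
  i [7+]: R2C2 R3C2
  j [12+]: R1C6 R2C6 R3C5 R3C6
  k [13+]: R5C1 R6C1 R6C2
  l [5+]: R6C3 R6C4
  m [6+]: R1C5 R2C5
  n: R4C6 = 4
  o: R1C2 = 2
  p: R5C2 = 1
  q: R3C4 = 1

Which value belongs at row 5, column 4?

4

O is a freebie, so R1C2 = 2.
Cage q is given, which forces R3C4 = 1.
N is a freebie, which forces R4C6 = 4.
Cage p is a single given cell, leaving R5C2 = 1.
B is a freebie, leaving R6C6 = 5.
In column 2, 5 can only go at R4C2, so R4C2 = 5.
Row 4 needs a 6, and only R4C5 is open for it.
In column 2, 6 can only go at R6C2, so R6C2 = 6.
Cage f needs two cells with sum 7, leaving R4C4 = 3.
The pair R1C4/R2C4 in column 4 holds {5, 6}, which forces R5C4 = 4.
4 is placed in column 4, leaving R6C4 = 2.
Cage l's pair has sum 5, leaving R6C3 = 3.
Cage h needs two cells with sum 8, leaving R1C3 = 6.
Row 1 already has 6; hence R1C4 = 5.
Cage h's pair has sum 8; hence R2C3 = 2.
Column 4 now contains 5; hence R2C4 = 6.
The 4 cells of cage c must have sum 15, so R3C3 = 4.
Cage c needs sum 15, so R4C3 = 1.
Cage c needs sum 15, leaving R5C3 = 5.
Cage m needs two cells with sum 6, so R1C5 = 1.
1 is placed in row 1, so R1C6 = 3.
Cage i needs two cells with sum 7, leaving R2C2 = 4.
Cage m needs two cells with sum 6; hence R2C5 = 5.
3 is placed in column 6, which forces R2C6 = 1.
Cage g's pair has sum 7, so R3C1 = 5.
Row 3 already has 4, so R3C2 = 3.
Cage j has sum 12, so R3C5 = 2.
The 4 cells of cage j must have sum 12, which forces R3C6 = 6.
Row 4 now contains 1, leaving R4C1 = 2.
Column 5 already has 2, leaving R5C5 = 3.
Column 6 already has 6, leaving R5C6 = 2.
Column 5 now contains 1, leaving R6C5 = 4.
Row 1 already has 3; hence R1C1 = 4.
Row 2 now contains 4, leaving R2C1 = 3.
3 is placed in row 5, so R5C1 = 6.
Row 6 already has 4; hence R6C1 = 1.
The full grid is 4 2 6 5 1 3 / 3 4 2 6 5 1 / 5 3 4 1 2 6 / 2 5 1 3 6 4 / 6 1 5 4 3 2 / 1 6 3 2 4 5.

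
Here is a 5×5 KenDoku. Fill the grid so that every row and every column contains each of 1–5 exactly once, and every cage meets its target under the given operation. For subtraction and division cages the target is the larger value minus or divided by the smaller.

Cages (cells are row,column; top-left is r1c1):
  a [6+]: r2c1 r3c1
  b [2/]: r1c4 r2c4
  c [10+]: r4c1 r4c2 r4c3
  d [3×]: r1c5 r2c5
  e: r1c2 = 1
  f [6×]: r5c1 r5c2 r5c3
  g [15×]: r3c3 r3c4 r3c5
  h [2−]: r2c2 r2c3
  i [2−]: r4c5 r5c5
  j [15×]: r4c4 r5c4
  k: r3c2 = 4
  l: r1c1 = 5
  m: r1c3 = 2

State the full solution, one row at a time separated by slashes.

5 1 2 4 3 / 4 3 5 2 1 / 2 4 3 1 5 / 1 5 4 3 2 / 3 2 1 5 4

Cage l is a single given cell; hence r1c1 = 5.
Cage e is a single given cell, leaving r1c2 = 1.
Cage m is given; hence r1c3 = 2.
Row 1 now contains 2; hence r1c4 = 4.
1 is placed in row 1, so r1c5 = 3.
3 is placed in column 5, which forces r2c5 = 1.
K is a freebie, so r3c2 = 4.
Column 5 now contains 1, which forces r3c5 = 5.
The two cells of cage a must have sum 6, so r2c1 = 4.
1 is placed in row 2, so r2c4 = 2.
Cage a's pair has sum 6, so r3c1 = 2.
The 3 cells of cage f must have product 6, which forces r5c2 = 2.
Row 5 now contains 2, so r5c5 = 4.
Cage c needs sum 10, leaving r4c1 = 1.
Column 2 now contains 2; hence r4c2 = 5.
Cage c needs sum 10, leaving r4c3 = 4.
Row 4 already has 5, so r4c4 = 3.
Column 5 already has 4, so r4c5 = 2.
Column 1 now contains 1, so r5c1 = 3.
Row 5 already has 3, which forces r5c3 = 1.
3 is placed in column 4; hence r5c4 = 5.
5 is placed in column 2, which forces r2c2 = 3.
Cage h's pair has difference 2; hence r2c3 = 5.
Column 3 now contains 1; hence r3c3 = 3.
3 is placed in column 4, which forces r3c4 = 1.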